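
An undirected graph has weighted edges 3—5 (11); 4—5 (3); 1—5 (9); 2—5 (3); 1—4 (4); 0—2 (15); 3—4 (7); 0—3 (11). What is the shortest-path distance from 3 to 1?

A few of the 3→1 routes:
3 -> 5 -> 4 -> 1: 11 + 3 + 4 = 18
3 -> 4 -> 5 -> 1: 7 + 3 + 9 = 19
3 -> 4 -> 1: 7 + 4 = 11
The minimum is 11.

11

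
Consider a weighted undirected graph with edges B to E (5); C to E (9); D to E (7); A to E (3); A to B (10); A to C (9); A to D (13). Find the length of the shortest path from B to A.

8

Routes from B to A:
B→E→C→A: 5 + 9 + 9 = 23
B→E→D→A: 5 + 7 + 13 = 25
B→E→A: 5 + 3 = 8
B→A: 10
Best route has total 8.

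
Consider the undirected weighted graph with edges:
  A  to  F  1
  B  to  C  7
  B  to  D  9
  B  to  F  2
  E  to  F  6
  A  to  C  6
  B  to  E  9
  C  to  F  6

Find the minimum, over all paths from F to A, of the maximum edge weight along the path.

1

Candidate routes:
F-E-B-C-A: max(6, 9, 7, 6) = 9
F-B-C-A: max(2, 7, 6) = 7
F-A: max(1) = 1
F-C-A: max(6, 6) = 6
Best route has worst link 1.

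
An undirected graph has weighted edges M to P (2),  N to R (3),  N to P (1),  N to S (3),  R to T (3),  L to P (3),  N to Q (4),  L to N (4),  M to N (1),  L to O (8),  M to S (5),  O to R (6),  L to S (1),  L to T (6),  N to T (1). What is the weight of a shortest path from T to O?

Comparing a few candidate routes:
T→N→P→L→O: 1 + 1 + 3 + 8 = 13
T→R→O: 3 + 6 = 9
T→N→R→O: 1 + 3 + 6 = 10
T→N→S→L→O: 1 + 3 + 1 + 8 = 13
The minimum is 9.

9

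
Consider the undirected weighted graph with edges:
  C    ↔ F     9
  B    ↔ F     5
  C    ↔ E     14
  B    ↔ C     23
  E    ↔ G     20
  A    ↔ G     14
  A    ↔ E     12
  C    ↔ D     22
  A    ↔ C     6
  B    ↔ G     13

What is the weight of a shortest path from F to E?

23

Some routes from F to E:
F - B - G - A - E: 5 + 13 + 14 + 12 = 44
F - C - A - E: 9 + 6 + 12 = 27
F - B - C - A - E: 5 + 23 + 6 + 12 = 46
F - C - E: 9 + 14 = 23
F - B - C - E: 5 + 23 + 14 = 42
F - B - G - E: 5 + 13 + 20 = 38
The minimum is 23.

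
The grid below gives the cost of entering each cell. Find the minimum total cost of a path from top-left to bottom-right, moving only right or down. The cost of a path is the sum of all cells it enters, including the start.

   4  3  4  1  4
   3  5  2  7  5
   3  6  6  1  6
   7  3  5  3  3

26

Cheapest: (0,0) -> (0,1) -> (0,2) -> (0,3) -> (1,3) -> (2,3) -> (3,3) -> (3,4)
  4 + 3 + 4 + 1 + 7 + 1 + 3 + 3 = 26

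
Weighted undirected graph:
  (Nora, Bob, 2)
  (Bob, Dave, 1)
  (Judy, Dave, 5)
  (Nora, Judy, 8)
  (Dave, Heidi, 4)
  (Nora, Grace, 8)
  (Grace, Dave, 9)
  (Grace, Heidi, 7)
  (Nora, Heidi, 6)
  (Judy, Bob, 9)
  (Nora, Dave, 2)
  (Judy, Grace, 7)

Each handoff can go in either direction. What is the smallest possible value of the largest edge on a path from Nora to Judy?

Comparing a few candidate routes:
Nora -> Heidi -> Dave -> Judy: max(6, 4, 5) = 6
Nora -> Bob -> Dave -> Judy: max(2, 1, 5) = 5
Nora -> Dave -> Judy: max(2, 5) = 5
Smallest bottleneck: 5.

5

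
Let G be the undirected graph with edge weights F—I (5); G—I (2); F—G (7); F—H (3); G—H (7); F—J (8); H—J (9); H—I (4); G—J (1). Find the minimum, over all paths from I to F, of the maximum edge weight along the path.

4

Comparing a few candidate routes:
I -> G -> F: max(2, 7) = 7
I -> H -> G -> J -> F: max(4, 7, 1, 8) = 8
I -> G -> H -> F: max(2, 7, 3) = 7
I -> H -> G -> F: max(4, 7, 7) = 7
I -> H -> F: max(4, 3) = 4
I -> F: max(5) = 5
The minimum achievable maximum is 4.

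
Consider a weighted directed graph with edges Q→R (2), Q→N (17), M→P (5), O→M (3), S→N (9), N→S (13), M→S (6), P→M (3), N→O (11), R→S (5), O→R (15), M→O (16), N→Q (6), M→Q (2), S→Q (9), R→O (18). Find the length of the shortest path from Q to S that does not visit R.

Candidate routes:
Q - N - S: 17 + 13 = 30
Q - N - O - M - S: 17 + 11 + 3 + 6 = 37
Best route has total 30.

30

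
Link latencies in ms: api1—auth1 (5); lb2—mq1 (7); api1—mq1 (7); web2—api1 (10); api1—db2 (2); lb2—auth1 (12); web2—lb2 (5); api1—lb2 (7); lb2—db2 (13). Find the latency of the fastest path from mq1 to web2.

Some routes from mq1 to web2:
mq1 - api1 - lb2 - web2: 7 + 7 + 5 = 19
mq1 - lb2 - api1 - web2: 7 + 7 + 10 = 24
mq1 - lb2 - web2: 7 + 5 = 12
mq1 - api1 - web2: 7 + 10 = 17
Best route has total 12 ms.

12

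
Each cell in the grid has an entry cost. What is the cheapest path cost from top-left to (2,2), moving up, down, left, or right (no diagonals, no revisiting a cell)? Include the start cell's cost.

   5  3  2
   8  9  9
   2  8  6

Take r0c0 → r0c1 → r0c2 → r1c2 → r2c2 for a total of 5 + 3 + 2 + 9 + 6 = 25.

25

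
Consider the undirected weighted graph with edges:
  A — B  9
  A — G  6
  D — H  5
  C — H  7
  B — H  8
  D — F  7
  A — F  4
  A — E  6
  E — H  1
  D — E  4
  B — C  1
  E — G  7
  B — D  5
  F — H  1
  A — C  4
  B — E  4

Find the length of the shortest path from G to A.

6

A few of the G→A routes:
G-E-B-A: 7 + 4 + 9 = 20
G-A: 6
G-E-H-F-A: 7 + 1 + 1 + 4 = 13
G-E-B-C-A: 7 + 4 + 1 + 4 = 16
G-E-H-C-A: 7 + 1 + 7 + 4 = 19
G-E-A: 7 + 6 = 13
Shortest: 6.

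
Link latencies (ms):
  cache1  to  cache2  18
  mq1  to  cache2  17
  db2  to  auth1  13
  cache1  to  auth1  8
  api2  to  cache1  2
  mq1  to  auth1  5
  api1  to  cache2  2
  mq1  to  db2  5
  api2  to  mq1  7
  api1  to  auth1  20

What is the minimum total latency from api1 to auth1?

Checking several routes:
api1-cache2-mq1-auth1: 2 + 17 + 5 = 24
api1-cache2-mq1-api2-cache1-auth1: 2 + 17 + 7 + 2 + 8 = 36
api1-cache2-cache1-auth1: 2 + 18 + 8 = 28
api1-auth1: 20
api1-cache2-cache1-api2-mq1-auth1: 2 + 18 + 2 + 7 + 5 = 34
Best route has total 20 ms.

20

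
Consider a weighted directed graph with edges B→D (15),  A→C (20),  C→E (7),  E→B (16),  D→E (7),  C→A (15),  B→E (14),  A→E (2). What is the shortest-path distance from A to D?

33

Paths from A to D:
A -> E -> B -> D: 2 + 16 + 15 = 33
A -> C -> E -> B -> D: 20 + 7 + 16 + 15 = 58
Shortest: 33.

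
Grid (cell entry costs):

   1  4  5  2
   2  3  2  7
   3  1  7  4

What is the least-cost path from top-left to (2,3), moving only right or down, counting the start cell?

18

Path r0c0 → r1c0 → r1c1 → r2c1 → r2c2 → r2c3: 1 + 2 + 3 + 1 + 7 + 4 = 18.
(Top row then right column would cost 23.)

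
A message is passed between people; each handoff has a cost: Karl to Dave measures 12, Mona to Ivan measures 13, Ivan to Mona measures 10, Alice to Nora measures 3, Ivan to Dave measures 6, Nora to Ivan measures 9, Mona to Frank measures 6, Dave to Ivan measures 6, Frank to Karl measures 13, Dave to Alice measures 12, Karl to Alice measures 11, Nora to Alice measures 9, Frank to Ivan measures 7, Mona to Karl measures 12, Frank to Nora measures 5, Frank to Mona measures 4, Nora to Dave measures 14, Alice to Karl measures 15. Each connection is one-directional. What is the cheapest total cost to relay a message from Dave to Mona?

Routes from Dave to Mona:
Dave-Ivan-Mona: 6 + 10 = 16
Dave-Alice-Nora-Ivan-Mona: 12 + 3 + 9 + 10 = 34
The minimum is 16.

16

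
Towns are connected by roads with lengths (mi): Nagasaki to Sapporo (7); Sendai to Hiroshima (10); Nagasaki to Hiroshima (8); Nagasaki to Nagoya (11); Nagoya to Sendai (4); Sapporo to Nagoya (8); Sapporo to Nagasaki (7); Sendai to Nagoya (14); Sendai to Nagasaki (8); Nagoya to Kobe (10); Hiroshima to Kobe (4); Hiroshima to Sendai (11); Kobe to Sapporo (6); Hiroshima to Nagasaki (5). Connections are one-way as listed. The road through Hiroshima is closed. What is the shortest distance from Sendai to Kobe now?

24

Paths from Sendai to Kobe avoiding Hiroshima:
Sendai -> Nagoya -> Kobe: 14 + 10 = 24
Sendai -> Nagasaki -> Sapporo -> Nagoya -> Kobe: 8 + 7 + 8 + 10 = 33
Sendai -> Nagasaki -> Nagoya -> Kobe: 8 + 11 + 10 = 29
Best route has total 24 mi.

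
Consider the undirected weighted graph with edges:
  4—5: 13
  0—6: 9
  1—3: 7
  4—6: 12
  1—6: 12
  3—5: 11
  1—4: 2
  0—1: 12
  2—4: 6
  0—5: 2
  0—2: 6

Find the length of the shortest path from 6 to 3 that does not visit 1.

A few of the 6→3 routes:
6→0→5→3: 9 + 2 + 11 = 22
6→4→5→3: 12 + 13 + 11 = 36
6→4→2→0→5→3: 12 + 6 + 6 + 2 + 11 = 37
Shortest: 22.

22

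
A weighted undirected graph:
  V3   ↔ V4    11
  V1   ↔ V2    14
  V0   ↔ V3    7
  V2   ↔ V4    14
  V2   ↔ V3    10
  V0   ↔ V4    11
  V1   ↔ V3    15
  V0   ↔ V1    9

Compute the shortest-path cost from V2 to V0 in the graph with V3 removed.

Paths from V2 to V0 avoiding V3:
V2 - V4 - V0: 14 + 11 = 25
V2 - V1 - V0: 14 + 9 = 23
Best route has total 23.

23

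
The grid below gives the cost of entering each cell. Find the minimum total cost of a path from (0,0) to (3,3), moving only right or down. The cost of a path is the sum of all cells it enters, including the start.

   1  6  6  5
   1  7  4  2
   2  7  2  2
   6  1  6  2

Take [0,0]→[1,0]→[2,0]→[2,1]→[2,2]→[2,3]→[3,3] for a total of 1 + 1 + 2 + 7 + 2 + 2 + 2 = 17.
For comparison, the top-then-right route costs 24.

17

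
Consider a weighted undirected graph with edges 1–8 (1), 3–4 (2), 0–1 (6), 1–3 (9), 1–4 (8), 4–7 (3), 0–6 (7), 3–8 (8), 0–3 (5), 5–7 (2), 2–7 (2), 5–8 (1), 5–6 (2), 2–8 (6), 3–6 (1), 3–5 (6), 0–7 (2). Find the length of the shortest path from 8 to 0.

Some routes from 8 to 0:
8 -> 2 -> 7 -> 0: 6 + 2 + 2 = 10
8 -> 5 -> 7 -> 0: 1 + 2 + 2 = 5
8 -> 1 -> 0: 1 + 6 = 7
8 -> 5 -> 6 -> 3 -> 0: 1 + 2 + 1 + 5 = 9
8 -> 5 -> 6 -> 3 -> 4 -> 7 -> 0: 1 + 2 + 1 + 2 + 3 + 2 = 11
8 -> 5 -> 6 -> 0: 1 + 2 + 7 = 10
Shortest: 5.

5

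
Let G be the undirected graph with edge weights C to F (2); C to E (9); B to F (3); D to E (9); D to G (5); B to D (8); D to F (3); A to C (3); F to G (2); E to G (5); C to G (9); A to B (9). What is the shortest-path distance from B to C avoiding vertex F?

12

Comparing a few candidate routes:
B - D - G - E - C: 8 + 5 + 5 + 9 = 27
B - D - G - C: 8 + 5 + 9 = 22
B - A - C: 9 + 3 = 12
B - D - E - C: 8 + 9 + 9 = 26
The minimum is 12.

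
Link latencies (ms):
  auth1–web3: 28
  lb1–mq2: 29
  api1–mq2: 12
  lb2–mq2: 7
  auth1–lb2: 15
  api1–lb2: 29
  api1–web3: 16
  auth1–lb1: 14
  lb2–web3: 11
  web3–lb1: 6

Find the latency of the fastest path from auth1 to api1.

34

Some routes from auth1 to api1:
auth1-lb2-web3-api1: 15 + 11 + 16 = 42
auth1-lb2-mq2-api1: 15 + 7 + 12 = 34
auth1-lb1-web3-api1: 14 + 6 + 16 = 36
Shortest: 34 ms.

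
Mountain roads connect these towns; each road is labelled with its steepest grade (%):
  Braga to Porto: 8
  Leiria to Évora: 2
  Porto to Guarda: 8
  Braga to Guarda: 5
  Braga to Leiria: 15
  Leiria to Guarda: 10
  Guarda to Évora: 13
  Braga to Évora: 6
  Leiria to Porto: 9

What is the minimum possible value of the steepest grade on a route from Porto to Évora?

Some routes from Porto to Évora:
Porto -> Braga -> Guarda -> Leiria -> Évora: max(8, 5, 10, 2) = 10
Porto -> Leiria -> Évora: max(9, 2) = 9
Porto -> Braga -> Évora: max(8, 6) = 8
Porto -> Guarda -> Leiria -> Évora: max(8, 10, 2) = 10
Porto -> Leiria -> Guarda -> Braga -> Évora: max(9, 10, 5, 6) = 10
Porto -> Guarda -> Braga -> Évora: max(8, 5, 6) = 8
Smallest bottleneck: 8%.

8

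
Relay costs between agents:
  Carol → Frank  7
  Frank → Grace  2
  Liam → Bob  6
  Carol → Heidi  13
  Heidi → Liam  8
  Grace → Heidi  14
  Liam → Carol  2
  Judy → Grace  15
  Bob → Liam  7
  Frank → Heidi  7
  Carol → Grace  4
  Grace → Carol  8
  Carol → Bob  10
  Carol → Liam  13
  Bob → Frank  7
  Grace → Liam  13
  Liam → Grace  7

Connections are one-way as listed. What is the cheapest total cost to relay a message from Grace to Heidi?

14

Some routes from Grace to Heidi:
Grace→Carol→Heidi: 8 + 13 = 21
Grace→Carol→Frank→Heidi: 8 + 7 + 7 = 22
Grace→Liam→Carol→Heidi: 13 + 2 + 13 = 28
Grace→Heidi: 14
The minimum is 14.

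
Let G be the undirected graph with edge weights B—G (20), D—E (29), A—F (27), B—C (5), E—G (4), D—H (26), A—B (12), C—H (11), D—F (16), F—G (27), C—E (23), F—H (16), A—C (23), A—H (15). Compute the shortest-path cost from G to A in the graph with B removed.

50

Some routes from G to A avoiding B:
G → F → H → A: 27 + 16 + 15 = 58
G → F → A: 27 + 27 = 54
G → E → D → H → A: 4 + 29 + 26 + 15 = 74
G → E → C → A: 4 + 23 + 23 = 50
G → E → C → H → A: 4 + 23 + 11 + 15 = 53
Best route has total 50.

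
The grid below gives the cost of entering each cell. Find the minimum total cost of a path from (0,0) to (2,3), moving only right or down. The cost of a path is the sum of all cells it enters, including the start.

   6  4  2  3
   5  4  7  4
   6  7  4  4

23

One optimal route is (0,0) (0,1) (0,2) (0,3) (1,3) (2,3).
Its cost is 6 + 4 + 2 + 3 + 4 + 4 = 23.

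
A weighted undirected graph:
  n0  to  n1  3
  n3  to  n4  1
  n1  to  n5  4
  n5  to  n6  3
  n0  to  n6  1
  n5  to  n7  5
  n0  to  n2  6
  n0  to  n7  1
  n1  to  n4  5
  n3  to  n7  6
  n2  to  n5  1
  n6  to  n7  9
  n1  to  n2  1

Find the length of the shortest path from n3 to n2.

7

Some routes from n3 to n2:
n3→n4→n1→n2: 1 + 5 + 1 = 7
n3→n4→n1→n5→n2: 1 + 5 + 4 + 1 = 11
n3→n7→n0→n1→n2: 6 + 1 + 3 + 1 = 11
n3→n7→n0→n6→n5→n2: 6 + 1 + 1 + 3 + 1 = 12
Best route has total 7.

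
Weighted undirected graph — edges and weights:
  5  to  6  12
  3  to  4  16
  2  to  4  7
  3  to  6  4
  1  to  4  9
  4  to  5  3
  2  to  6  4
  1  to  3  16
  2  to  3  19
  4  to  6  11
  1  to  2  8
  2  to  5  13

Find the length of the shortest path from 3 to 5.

16

Some routes from 3 to 5:
3 - 6 - 5: 4 + 12 = 16
3 - 6 - 2 - 4 - 5: 4 + 4 + 7 + 3 = 18
3 - 6 - 4 - 5: 4 + 11 + 3 = 18
Best route has total 16.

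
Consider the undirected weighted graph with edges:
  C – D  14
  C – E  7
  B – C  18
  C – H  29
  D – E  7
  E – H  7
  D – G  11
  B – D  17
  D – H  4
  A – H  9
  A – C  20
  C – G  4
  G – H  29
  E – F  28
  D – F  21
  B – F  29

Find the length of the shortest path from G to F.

32

A few of the G→F routes:
G→D→E→F: 11 + 7 + 28 = 46
G→C→D→F: 4 + 14 + 21 = 39
G→C→E→F: 4 + 7 + 28 = 39
G→C→E→H→D→F: 4 + 7 + 7 + 4 + 21 = 43
G→C→E→D→F: 4 + 7 + 7 + 21 = 39
G→D→F: 11 + 21 = 32
Best route has total 32.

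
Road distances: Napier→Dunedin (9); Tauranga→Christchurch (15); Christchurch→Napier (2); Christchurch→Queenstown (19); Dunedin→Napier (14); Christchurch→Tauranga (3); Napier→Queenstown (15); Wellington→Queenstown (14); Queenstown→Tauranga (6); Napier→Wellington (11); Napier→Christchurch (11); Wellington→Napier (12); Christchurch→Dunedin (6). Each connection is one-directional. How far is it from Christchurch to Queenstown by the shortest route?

Comparing a few candidate routes:
Christchurch → Napier → Wellington → Queenstown: 2 + 11 + 14 = 27
Christchurch → Queenstown: 19
Christchurch → Napier → Queenstown: 2 + 15 = 17
The minimum is 17.

17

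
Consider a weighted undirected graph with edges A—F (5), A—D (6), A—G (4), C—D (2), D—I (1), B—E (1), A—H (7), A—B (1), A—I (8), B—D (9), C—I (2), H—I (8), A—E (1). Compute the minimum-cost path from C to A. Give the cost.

Comparing a few candidate routes:
C-I-D-A: 2 + 1 + 6 = 9
C-D-I-A: 2 + 1 + 8 = 11
C-D-B-A: 2 + 9 + 1 = 12
C-I-A: 2 + 8 = 10
C-D-B-E-A: 2 + 9 + 1 + 1 = 13
C-D-A: 2 + 6 = 8
The minimum is 8.

8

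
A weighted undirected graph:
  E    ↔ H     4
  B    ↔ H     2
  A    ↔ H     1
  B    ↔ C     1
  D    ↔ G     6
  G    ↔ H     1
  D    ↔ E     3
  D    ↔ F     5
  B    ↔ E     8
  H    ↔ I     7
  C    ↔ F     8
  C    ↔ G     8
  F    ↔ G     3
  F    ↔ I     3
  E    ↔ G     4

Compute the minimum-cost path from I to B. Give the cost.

Checking several routes:
I - F - C - B: 3 + 8 + 1 = 12
I - F - G - C - B: 3 + 3 + 8 + 1 = 15
I - H - B: 7 + 2 = 9
I - F - G - H - B: 3 + 3 + 1 + 2 = 9
Shortest: 9.

9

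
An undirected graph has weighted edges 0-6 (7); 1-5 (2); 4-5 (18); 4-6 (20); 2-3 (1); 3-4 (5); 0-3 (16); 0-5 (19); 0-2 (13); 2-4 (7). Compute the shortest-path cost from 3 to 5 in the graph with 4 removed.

Paths from 3 to 5 avoiding 4:
3→0→5: 16 + 19 = 35
3→2→0→5: 1 + 13 + 19 = 33
Shortest: 33.

33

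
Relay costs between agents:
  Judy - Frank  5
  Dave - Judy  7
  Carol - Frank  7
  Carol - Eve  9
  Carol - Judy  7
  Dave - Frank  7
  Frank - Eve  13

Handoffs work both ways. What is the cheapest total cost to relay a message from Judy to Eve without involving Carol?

18

Paths from Judy to Eve avoiding Carol:
Judy-Frank-Eve: 5 + 13 = 18
Judy-Dave-Frank-Eve: 7 + 7 + 13 = 27
Best route has total 18.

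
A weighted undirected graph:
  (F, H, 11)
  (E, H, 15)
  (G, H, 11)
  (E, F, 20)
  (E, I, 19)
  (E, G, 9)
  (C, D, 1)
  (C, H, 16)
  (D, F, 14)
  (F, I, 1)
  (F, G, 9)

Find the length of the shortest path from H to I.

12

A few of the H→I routes:
H - E - I: 15 + 19 = 34
H - G - F - I: 11 + 9 + 1 = 21
H - F - I: 11 + 1 = 12
H - E - F - I: 15 + 20 + 1 = 36
H - C - D - F - I: 16 + 1 + 14 + 1 = 32
H - E - G - F - I: 15 + 9 + 9 + 1 = 34
The minimum is 12.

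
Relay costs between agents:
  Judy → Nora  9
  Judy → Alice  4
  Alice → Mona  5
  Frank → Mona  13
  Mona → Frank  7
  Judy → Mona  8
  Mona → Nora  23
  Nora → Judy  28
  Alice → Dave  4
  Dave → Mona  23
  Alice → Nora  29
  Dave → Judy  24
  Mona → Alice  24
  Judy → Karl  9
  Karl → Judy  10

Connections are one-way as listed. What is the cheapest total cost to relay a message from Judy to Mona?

8

Routes from Judy to Mona:
Judy-Alice-Dave-Mona: 4 + 4 + 23 = 31
Judy-Mona: 8
Judy-Alice-Mona: 4 + 5 = 9
The minimum is 8.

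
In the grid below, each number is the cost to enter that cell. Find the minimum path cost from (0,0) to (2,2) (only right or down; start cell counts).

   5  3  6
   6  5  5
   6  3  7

23

Best path: [0,0] -> [0,1] -> [1,1] -> [2,1] -> [2,2]
Cost: 5 + 3 + 5 + 3 + 7 = 23
For comparison, the top-then-right route costs 26.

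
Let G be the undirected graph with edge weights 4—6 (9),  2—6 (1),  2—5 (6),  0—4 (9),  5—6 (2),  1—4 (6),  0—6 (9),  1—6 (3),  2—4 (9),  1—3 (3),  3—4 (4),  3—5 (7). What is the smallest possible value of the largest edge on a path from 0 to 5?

9

A few of the 0→5 routes:
0 -> 4 -> 2 -> 6 -> 5: max(9, 9, 1, 2) = 9
0 -> 4 -> 2 -> 5: max(9, 9, 6) = 9
0 -> 4 -> 2 -> 6 -> 1 -> 3 -> 5: max(9, 9, 1, 3, 3, 7) = 9
0 -> 4 -> 3 -> 1 -> 6 -> 2 -> 5: max(9, 4, 3, 3, 1, 6) = 9
Smallest bottleneck: 9.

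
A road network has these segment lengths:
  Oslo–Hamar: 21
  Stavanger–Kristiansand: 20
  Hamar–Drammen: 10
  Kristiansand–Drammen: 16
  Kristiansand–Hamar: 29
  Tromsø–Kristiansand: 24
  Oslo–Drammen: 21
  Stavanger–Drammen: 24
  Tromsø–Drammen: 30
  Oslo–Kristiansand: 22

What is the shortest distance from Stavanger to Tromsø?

44

A few of the Stavanger→Tromsø routes:
Stavanger -> Drammen -> Kristiansand -> Tromsø: 24 + 16 + 24 = 64
Stavanger -> Kristiansand -> Tromsø: 20 + 24 = 44
Stavanger -> Drammen -> Tromsø: 24 + 30 = 54
Shortest: 44.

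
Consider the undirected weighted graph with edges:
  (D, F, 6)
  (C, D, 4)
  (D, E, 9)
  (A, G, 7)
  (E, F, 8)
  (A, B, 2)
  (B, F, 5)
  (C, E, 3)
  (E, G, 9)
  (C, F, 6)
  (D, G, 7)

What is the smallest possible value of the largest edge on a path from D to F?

Comparing a few candidate routes:
D → C → F: max(4, 6) = 6
D → C → E → F: max(4, 3, 8) = 8
D → C → E → G → A → B → F: max(4, 3, 9, 7, 2, 5) = 9
D → F: max(6) = 6
D → G → A → B → F: max(7, 7, 2, 5) = 7
The minimum achievable maximum is 6.

6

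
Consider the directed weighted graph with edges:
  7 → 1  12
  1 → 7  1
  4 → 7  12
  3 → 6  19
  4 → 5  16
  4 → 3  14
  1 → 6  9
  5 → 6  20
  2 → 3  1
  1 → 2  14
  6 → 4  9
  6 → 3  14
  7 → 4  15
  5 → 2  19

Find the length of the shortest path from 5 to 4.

29

Candidate routes:
5→6→4: 20 + 9 = 29
5→2→3→6→4: 19 + 1 + 19 + 9 = 48
The minimum is 29.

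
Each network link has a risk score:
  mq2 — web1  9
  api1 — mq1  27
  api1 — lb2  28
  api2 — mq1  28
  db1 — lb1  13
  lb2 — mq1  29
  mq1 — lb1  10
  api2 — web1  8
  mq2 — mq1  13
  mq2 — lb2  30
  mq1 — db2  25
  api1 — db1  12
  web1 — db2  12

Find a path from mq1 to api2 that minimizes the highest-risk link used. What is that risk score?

Paths from mq1 to api2:
mq1 -> api2: max(28) = 28
mq1 -> lb2 -> mq2 -> web1 -> api2: max(29, 30, 9, 8) = 30
mq1 -> lb1 -> db1 -> api1 -> lb2 -> mq2 -> web1 -> api2: max(10, 13, 12, 28, 30, 9, 8) = 30
mq1 -> api1 -> lb2 -> mq2 -> web1 -> api2: max(27, 28, 30, 9, 8) = 30
mq1 -> db2 -> web1 -> api2: max(25, 12, 8) = 25
mq1 -> mq2 -> web1 -> api2: max(13, 9, 8) = 13
The minimum achievable maximum is 13.

13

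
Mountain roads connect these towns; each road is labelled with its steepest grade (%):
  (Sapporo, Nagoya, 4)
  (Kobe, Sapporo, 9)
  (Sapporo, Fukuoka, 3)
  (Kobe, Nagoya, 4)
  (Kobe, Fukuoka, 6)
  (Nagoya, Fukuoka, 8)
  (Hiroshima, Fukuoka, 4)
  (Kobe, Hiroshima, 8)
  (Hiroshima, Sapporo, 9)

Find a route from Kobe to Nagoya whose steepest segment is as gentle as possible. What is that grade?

4

A few of the Kobe→Nagoya routes:
Kobe - Hiroshima - Sapporo - Fukuoka - Nagoya: max(8, 9, 3, 8) = 9
Kobe - Hiroshima - Fukuoka - Sapporo - Nagoya: max(8, 4, 3, 4) = 8
Kobe - Fukuoka - Nagoya: max(6, 8) = 8
Kobe - Nagoya: max(4) = 4
Kobe - Fukuoka - Sapporo - Nagoya: max(6, 3, 4) = 6
Kobe - Hiroshima - Fukuoka - Nagoya: max(8, 4, 8) = 8
Smallest bottleneck: 4%.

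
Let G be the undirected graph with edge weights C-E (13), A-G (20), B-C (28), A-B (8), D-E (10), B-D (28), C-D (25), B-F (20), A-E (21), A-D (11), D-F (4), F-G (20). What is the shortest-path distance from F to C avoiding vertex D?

48

Paths from F to C avoiding D:
F - B - A - E - C: 20 + 8 + 21 + 13 = 62
F - G - A - E - C: 20 + 20 + 21 + 13 = 74
F - G - A - B - C: 20 + 20 + 8 + 28 = 76
F - B - C: 20 + 28 = 48
The minimum is 48.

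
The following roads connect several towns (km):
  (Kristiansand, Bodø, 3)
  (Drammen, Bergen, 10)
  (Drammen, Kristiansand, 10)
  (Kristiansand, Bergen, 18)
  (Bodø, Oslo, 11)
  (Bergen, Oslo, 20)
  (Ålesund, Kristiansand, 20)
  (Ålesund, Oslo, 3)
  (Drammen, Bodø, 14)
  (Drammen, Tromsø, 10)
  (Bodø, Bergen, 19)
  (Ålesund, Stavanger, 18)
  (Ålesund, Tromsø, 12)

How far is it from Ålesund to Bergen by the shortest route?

23

Comparing a few candidate routes:
Ålesund→Oslo→Bergen: 3 + 20 = 23
Ålesund→Tromsø→Drammen→Bergen: 12 + 10 + 10 = 32
Ålesund→Oslo→Bodø→Bergen: 3 + 11 + 19 = 33
The minimum is 23 km.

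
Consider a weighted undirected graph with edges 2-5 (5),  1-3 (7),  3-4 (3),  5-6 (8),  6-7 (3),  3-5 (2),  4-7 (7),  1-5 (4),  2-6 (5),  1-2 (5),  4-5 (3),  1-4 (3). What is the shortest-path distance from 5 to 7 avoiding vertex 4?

11

A few of the 5→7 routes:
5→1→2→6→7: 4 + 5 + 5 + 3 = 17
5→6→7: 8 + 3 = 11
5→2→6→7: 5 + 5 + 3 = 13
Shortest: 11.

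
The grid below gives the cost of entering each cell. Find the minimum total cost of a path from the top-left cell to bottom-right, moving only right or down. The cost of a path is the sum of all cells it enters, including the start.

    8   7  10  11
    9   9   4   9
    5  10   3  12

One optimal route is [0,0] -> [0,1] -> [1,1] -> [1,2] -> [2,2] -> [2,3].
Its cost is 8 + 7 + 9 + 4 + 3 + 12 = 43.
(Top row then right column would cost 57.)

43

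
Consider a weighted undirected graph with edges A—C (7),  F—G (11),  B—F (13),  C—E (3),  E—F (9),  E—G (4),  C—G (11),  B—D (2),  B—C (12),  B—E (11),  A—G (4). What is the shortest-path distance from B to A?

19

Checking several routes:
B - F - G - A: 13 + 11 + 4 = 28
B - E - C - A: 11 + 3 + 7 = 21
B - C - A: 12 + 7 = 19
B - E - G - A: 11 + 4 + 4 = 19
B - C - E - G - A: 12 + 3 + 4 + 4 = 23
B - C - G - A: 12 + 11 + 4 = 27
Best route has total 19.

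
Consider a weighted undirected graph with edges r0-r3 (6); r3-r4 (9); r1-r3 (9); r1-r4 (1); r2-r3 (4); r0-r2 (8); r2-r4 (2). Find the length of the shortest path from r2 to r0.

8

A few of the r2→r0 routes:
r2 -> r4 -> r3 -> r0: 2 + 9 + 6 = 17
r2 -> r3 -> r0: 4 + 6 = 10
r2 -> r0: 8
Shortest: 8.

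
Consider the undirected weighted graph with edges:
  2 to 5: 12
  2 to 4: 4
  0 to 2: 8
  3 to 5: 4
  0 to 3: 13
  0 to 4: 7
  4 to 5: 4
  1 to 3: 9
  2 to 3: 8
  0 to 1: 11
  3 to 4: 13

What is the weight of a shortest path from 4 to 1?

17

Comparing a few candidate routes:
4 -> 5 -> 3 -> 1: 4 + 4 + 9 = 17
4 -> 2 -> 3 -> 1: 4 + 8 + 9 = 21
4 -> 3 -> 1: 13 + 9 = 22
4 -> 0 -> 1: 7 + 11 = 18
The minimum is 17.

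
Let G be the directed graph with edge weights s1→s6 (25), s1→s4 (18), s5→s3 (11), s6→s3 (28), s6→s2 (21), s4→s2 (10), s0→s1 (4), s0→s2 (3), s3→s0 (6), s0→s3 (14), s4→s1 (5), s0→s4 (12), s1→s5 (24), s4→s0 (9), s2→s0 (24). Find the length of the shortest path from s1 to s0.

Paths from s1 to s0:
s1→s6→s3→s0: 25 + 28 + 6 = 59
s1→s4→s2→s0: 18 + 10 + 24 = 52
s1→s4→s0: 18 + 9 = 27
s1→s6→s2→s0: 25 + 21 + 24 = 70
s1→s5→s3→s0: 24 + 11 + 6 = 41
Best route has total 27.

27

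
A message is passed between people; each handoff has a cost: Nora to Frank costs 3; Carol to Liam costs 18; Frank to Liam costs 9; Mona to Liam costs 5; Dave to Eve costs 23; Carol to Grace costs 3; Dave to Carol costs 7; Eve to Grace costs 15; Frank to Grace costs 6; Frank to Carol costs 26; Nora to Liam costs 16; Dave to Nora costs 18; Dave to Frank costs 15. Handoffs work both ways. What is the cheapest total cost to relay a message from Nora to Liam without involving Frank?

16

Routes from Nora to Liam avoiding Frank:
Nora -> Dave -> Carol -> Liam: 18 + 7 + 18 = 43
Nora -> Liam: 16
Nora -> Dave -> Eve -> Grace -> Carol -> Liam: 18 + 23 + 15 + 3 + 18 = 77
Best route has total 16.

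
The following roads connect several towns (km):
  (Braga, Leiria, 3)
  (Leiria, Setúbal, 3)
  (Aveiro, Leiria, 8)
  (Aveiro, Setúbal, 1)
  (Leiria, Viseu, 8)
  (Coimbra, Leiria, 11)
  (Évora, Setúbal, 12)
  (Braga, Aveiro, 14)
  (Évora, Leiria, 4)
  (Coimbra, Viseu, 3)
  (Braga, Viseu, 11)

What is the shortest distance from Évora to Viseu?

Comparing a few candidate routes:
Évora→Leiria→Braga→Viseu: 4 + 3 + 11 = 18
Évora→Setúbal→Leiria→Viseu: 12 + 3 + 8 = 23
Évora→Leiria→Coimbra→Viseu: 4 + 11 + 3 = 18
Évora→Setúbal→Aveiro→Leiria→Viseu: 12 + 1 + 8 + 8 = 29
Évora→Leiria→Viseu: 4 + 8 = 12
Best route has total 12 km.

12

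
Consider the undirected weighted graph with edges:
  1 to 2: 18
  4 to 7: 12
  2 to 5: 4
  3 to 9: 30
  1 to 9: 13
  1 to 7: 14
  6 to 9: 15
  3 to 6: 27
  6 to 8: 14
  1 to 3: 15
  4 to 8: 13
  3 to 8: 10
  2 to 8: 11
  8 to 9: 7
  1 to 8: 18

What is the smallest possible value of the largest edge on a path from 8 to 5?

A few of the 8→5 routes:
8-1-2-5: max(18, 18, 4) = 18
8-3-1-2-5: max(10, 15, 18, 4) = 18
8-9-1-2-5: max(7, 13, 18, 4) = 18
8-2-5: max(11, 4) = 11
The minimum achievable maximum is 11.

11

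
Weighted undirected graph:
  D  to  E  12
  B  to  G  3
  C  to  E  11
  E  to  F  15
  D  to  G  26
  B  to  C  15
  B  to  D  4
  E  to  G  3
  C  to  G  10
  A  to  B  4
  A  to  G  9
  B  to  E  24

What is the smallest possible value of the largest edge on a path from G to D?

4

Checking several routes:
G-E-D: max(3, 12) = 12
G-A-B-D: max(9, 4, 4) = 9
G-C-E-D: max(10, 11, 12) = 12
G-E-C-B-D: max(3, 11, 15, 4) = 15
G-B-D: max(3, 4) = 4
G-B-C-E-D: max(3, 15, 11, 12) = 15
Smallest bottleneck: 4.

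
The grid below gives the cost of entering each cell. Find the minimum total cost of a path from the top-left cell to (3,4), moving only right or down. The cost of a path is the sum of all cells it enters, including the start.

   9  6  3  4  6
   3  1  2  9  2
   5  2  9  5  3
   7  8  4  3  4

Cheapest: [0,0] [1,0] [1,1] [1,2] [1,3] [1,4] [2,4] [3,4]
  9 + 3 + 1 + 2 + 9 + 2 + 3 + 4 = 33
For comparison, the top-then-right route costs 37.

33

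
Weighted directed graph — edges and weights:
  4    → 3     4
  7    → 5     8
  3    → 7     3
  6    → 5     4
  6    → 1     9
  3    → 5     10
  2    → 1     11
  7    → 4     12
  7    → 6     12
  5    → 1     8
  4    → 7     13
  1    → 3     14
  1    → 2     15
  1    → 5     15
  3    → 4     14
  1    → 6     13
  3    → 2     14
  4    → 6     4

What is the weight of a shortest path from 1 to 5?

A few of the 1→5 routes:
1→3→7→5: 14 + 3 + 8 = 25
1→3→5: 14 + 10 = 24
1→6→5: 13 + 4 = 17
1→5: 15
The minimum is 15.

15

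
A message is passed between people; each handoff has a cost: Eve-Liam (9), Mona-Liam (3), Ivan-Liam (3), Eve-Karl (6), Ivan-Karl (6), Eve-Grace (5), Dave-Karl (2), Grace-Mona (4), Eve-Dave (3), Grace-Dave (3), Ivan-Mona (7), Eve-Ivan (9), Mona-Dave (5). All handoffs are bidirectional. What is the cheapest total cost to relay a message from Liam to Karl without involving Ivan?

10

A few of the Liam→Karl routes:
Liam-Mona-Dave-Eve-Karl: 3 + 5 + 3 + 6 = 17
Liam-Eve-Dave-Karl: 9 + 3 + 2 = 14
Liam-Mona-Grace-Dave-Karl: 3 + 4 + 3 + 2 = 12
Liam-Mona-Grace-Eve-Dave-Karl: 3 + 4 + 5 + 3 + 2 = 17
Liam-Mona-Dave-Karl: 3 + 5 + 2 = 10
Liam-Eve-Karl: 9 + 6 = 15
The minimum is 10.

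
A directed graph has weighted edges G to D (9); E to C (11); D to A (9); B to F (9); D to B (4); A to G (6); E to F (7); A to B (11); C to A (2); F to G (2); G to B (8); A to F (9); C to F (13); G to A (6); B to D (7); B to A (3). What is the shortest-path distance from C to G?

Paths from C to G:
C -> A -> B -> F -> G: 2 + 11 + 9 + 2 = 24
C -> F -> G: 13 + 2 = 15
C -> A -> G: 2 + 6 = 8
C -> A -> F -> G: 2 + 9 + 2 = 13
The minimum is 8.

8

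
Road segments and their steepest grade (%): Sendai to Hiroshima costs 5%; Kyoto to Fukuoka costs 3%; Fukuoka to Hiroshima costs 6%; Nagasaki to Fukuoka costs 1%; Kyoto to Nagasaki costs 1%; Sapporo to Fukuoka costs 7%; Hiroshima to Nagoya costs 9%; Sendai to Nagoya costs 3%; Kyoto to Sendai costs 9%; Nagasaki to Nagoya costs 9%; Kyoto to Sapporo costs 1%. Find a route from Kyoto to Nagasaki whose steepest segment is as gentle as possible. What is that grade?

Comparing a few candidate routes:
Kyoto - Sapporo - Fukuoka - Nagasaki: max(1, 7, 1) = 7
Kyoto - Fukuoka - Hiroshima - Sendai - Nagoya - Nagasaki: max(3, 6, 5, 3, 9) = 9
Kyoto - Nagasaki: max(1) = 1
Kyoto - Fukuoka - Nagasaki: max(3, 1) = 3
Smallest bottleneck: 1%.

1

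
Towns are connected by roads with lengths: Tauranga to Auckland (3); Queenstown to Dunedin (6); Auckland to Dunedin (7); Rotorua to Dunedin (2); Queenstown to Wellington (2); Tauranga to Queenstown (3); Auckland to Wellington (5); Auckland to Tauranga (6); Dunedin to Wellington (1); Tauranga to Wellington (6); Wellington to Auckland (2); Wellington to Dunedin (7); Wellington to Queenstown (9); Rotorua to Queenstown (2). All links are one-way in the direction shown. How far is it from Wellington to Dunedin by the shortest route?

7

Paths from Wellington to Dunedin:
Wellington - Queenstown - Dunedin: 9 + 6 = 15
Wellington - Auckland - Tauranga - Queenstown - Dunedin: 2 + 6 + 3 + 6 = 17
Wellington - Dunedin: 7
Wellington - Auckland - Dunedin: 2 + 7 = 9
Shortest: 7.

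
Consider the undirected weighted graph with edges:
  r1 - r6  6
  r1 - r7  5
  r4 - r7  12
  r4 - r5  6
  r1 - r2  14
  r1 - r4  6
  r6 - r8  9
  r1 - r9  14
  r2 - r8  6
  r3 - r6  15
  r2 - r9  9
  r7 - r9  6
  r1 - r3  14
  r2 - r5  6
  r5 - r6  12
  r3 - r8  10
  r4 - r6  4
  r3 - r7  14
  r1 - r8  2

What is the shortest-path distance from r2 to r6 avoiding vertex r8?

16

Comparing a few candidate routes:
r2 -> r5 -> r4 -> r6: 6 + 6 + 4 = 16
r2 -> r5 -> r6: 6 + 12 = 18
r2 -> r1 -> r4 -> r6: 14 + 6 + 4 = 24
r2 -> r5 -> r4 -> r1 -> r6: 6 + 6 + 6 + 6 = 24
r2 -> r1 -> r6: 14 + 6 = 20
The minimum is 16.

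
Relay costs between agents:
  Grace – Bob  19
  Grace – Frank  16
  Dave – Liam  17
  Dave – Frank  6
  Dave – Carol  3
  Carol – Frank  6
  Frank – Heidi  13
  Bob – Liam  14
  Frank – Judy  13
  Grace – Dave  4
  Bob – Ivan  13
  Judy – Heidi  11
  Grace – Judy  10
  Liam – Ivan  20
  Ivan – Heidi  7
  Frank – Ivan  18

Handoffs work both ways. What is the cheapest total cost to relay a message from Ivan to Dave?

A few of the Ivan→Dave routes:
Ivan-Heidi-Frank-Carol-Dave: 7 + 13 + 6 + 3 = 29
Ivan-Heidi-Frank-Dave: 7 + 13 + 6 = 26
Ivan-Frank-Carol-Dave: 18 + 6 + 3 = 27
Ivan-Frank-Dave: 18 + 6 = 24
Best route has total 24.

24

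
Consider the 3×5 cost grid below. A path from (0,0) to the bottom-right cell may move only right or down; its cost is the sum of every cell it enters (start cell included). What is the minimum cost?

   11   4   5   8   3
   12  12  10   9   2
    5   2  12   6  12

Take (0,0) -> (0,1) -> (0,2) -> (0,3) -> (0,4) -> (1,4) -> (2,4) for a total of 11 + 4 + 5 + 8 + 3 + 2 + 12 = 45.

45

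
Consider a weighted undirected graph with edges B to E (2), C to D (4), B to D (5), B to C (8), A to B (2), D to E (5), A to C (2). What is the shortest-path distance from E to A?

4

Checking several routes:
E -> B -> A: 2 + 2 = 4
E -> D -> C -> A: 5 + 4 + 2 = 11
E -> B -> C -> A: 2 + 8 + 2 = 12
Best route has total 4.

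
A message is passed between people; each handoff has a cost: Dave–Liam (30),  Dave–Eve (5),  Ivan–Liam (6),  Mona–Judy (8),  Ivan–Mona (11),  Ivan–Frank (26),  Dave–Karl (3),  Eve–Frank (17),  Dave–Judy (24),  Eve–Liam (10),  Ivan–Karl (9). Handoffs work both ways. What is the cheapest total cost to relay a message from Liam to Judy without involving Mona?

39

Checking several routes:
Liam→Ivan→Karl→Dave→Judy: 6 + 9 + 3 + 24 = 42
Liam→Ivan→Frank→Eve→Dave→Judy: 6 + 26 + 17 + 5 + 24 = 78
Liam→Dave→Judy: 30 + 24 = 54
Liam→Eve→Dave→Judy: 10 + 5 + 24 = 39
The minimum is 39.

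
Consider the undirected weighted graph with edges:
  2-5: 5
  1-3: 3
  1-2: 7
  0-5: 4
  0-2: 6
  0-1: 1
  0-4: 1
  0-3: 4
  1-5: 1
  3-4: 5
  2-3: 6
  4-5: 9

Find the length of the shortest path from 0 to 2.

6

Comparing a few candidate routes:
0-5-2: 4 + 5 = 9
0-1-5-2: 1 + 1 + 5 = 7
0-1-2: 1 + 7 = 8
0-3-2: 4 + 6 = 10
0-2: 6
Shortest: 6.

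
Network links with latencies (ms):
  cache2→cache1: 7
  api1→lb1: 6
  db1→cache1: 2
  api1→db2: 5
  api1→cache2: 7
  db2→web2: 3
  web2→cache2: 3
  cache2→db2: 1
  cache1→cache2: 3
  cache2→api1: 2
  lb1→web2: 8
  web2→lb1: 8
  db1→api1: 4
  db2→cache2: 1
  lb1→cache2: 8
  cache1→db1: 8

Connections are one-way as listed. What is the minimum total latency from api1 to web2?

Routes from api1 to web2:
api1 - lb1 - cache2 - db2 - web2: 6 + 8 + 1 + 3 = 18
api1 - db2 - web2: 5 + 3 = 8
api1 - cache2 - db2 - web2: 7 + 1 + 3 = 11
api1 - lb1 - web2: 6 + 8 = 14
Best route has total 8 ms.

8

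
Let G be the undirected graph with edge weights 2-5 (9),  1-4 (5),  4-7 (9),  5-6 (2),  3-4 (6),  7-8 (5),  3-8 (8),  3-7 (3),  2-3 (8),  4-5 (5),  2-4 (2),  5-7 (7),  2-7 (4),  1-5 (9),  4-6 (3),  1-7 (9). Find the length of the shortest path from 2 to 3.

Some routes from 2 to 3:
2-4-7-3: 2 + 9 + 3 = 14
2-7-3: 4 + 3 = 7
2-3: 8
2-4-5-7-3: 2 + 5 + 7 + 3 = 17
2-4-3: 2 + 6 = 8
2-4-6-5-7-3: 2 + 3 + 2 + 7 + 3 = 17
The minimum is 7.

7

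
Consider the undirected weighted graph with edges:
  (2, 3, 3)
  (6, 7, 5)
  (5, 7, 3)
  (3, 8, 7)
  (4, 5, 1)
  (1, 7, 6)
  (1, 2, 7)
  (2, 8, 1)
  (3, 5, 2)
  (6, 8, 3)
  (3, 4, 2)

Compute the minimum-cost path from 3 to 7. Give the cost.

Some routes from 3 to 7:
3→2→8→6→7: 3 + 1 + 3 + 5 = 12
3→5→7: 2 + 3 = 5
3→4→5→7: 2 + 1 + 3 = 6
Best route has total 5.

5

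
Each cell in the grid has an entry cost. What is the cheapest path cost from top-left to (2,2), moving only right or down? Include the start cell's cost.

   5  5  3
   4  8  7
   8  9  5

One optimal route is r0c0 → r0c1 → r0c2 → r1c2 → r2c2.
Its cost is 5 + 5 + 3 + 7 + 5 = 25.

25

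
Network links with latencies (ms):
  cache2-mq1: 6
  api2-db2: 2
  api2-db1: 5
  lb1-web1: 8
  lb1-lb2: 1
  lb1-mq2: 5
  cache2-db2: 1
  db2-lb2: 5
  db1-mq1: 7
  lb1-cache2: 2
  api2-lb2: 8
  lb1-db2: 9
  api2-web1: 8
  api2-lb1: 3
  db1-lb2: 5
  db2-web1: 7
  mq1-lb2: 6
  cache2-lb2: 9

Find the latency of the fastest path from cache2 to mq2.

Checking several routes:
cache2 -> db2 -> api2 -> lb1 -> mq2: 1 + 2 + 3 + 5 = 11
cache2 -> db2 -> lb2 -> lb1 -> mq2: 1 + 5 + 1 + 5 = 12
cache2 -> lb1 -> mq2: 2 + 5 = 7
Best route has total 7 ms.

7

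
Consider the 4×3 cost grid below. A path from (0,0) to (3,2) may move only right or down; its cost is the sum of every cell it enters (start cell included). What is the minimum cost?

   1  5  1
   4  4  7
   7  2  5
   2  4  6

21

Take r0c0 -> r1c0 -> r1c1 -> r2c1 -> r3c1 -> r3c2 for a total of 1 + 4 + 4 + 2 + 4 + 6 = 21.
(Top row then right column would cost 25.)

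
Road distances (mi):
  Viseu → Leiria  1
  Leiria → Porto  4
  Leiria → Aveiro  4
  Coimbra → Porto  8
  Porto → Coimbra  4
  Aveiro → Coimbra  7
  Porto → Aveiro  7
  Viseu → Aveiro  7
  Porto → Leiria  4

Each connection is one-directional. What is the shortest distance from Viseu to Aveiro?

Routes from Viseu to Aveiro:
Viseu -> Leiria -> Porto -> Aveiro: 1 + 4 + 7 = 12
Viseu -> Aveiro: 7
Viseu -> Leiria -> Aveiro: 1 + 4 = 5
The minimum is 5 mi.

5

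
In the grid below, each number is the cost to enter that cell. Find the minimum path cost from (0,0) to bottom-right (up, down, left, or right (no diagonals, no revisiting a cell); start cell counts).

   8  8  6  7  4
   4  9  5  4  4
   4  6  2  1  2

27

Path r0c0 → r1c0 → r2c0 → r2c1 → r2c2 → r2c3 → r2c4: 8 + 4 + 4 + 6 + 2 + 1 + 2 = 27.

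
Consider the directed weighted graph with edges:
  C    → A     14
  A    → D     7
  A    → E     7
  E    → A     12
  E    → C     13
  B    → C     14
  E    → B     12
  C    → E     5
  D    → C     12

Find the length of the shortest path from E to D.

Routes from E to D:
E→A→D: 12 + 7 = 19
E→B→C→A→D: 12 + 14 + 14 + 7 = 47
E→C→A→D: 13 + 14 + 7 = 34
The minimum is 19.

19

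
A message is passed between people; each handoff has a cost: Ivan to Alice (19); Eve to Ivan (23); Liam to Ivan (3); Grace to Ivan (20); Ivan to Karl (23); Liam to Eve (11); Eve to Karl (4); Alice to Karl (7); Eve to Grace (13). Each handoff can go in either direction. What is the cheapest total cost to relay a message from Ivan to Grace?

20

Routes from Ivan to Grace:
Ivan -> Grace: 20
Ivan -> Liam -> Eve -> Grace: 3 + 11 + 13 = 27
Ivan -> Alice -> Karl -> Eve -> Grace: 19 + 7 + 4 + 13 = 43
Ivan -> Karl -> Eve -> Grace: 23 + 4 + 13 = 40
Ivan -> Eve -> Grace: 23 + 13 = 36
Shortest: 20.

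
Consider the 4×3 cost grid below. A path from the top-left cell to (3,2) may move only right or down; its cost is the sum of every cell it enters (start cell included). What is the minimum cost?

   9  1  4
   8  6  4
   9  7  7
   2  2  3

28

Best path: r0c0 r0c1 r0c2 r1c2 r2c2 r3c2
Cost: 9 + 1 + 4 + 4 + 7 + 3 = 28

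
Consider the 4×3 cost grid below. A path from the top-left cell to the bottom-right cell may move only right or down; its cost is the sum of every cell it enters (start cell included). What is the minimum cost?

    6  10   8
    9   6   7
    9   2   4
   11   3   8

Cheapest: (0,0) → (1,0) → (1,1) → (2,1) → (3,1) → (3,2)
  6 + 9 + 6 + 2 + 3 + 8 = 34
(Top row then right column would cost 43.)

34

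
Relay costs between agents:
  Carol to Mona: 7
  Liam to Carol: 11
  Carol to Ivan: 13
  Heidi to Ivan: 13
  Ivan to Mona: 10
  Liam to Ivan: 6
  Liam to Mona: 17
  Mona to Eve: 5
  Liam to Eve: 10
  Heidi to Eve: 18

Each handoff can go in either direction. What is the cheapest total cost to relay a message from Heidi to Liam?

19

A few of the Heidi→Liam routes:
Heidi - Ivan - Carol - Liam: 13 + 13 + 11 = 37
Heidi - Eve - Mona - Ivan - Liam: 18 + 5 + 10 + 6 = 39
Heidi - Ivan - Mona - Eve - Liam: 13 + 10 + 5 + 10 = 38
Heidi - Eve - Liam: 18 + 10 = 28
Heidi - Ivan - Liam: 13 + 6 = 19
Heidi - Ivan - Mona - Liam: 13 + 10 + 17 = 40
Shortest: 19.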